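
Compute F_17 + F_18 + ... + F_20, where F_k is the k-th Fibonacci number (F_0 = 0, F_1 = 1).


Use the identity sum_{k=0}^{N} F_k = F_{N+2} - 1 (which follows from F_{k+2} - F_{k+1} = F_k). Then
sum_{k=17}^{20} F_k = (F_{22} - 1) - (F_{18} - 1) = F_{22} - F_{18}.
Computing: F_{22} = 17711, F_{18} = 2584, so
Sum = 17711 - 2584 = 15127.

15127


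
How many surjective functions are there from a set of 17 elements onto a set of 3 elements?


By inclusion-exclusion on which target elements are missed, the number of surjections from an n-set onto a k-set is
surj(n, k) = sum_{j=0}^{k} (-1)^j C(k, j) (k - j)^n.
Equivalently surj(n, k) = k! * S(n, k), where S(n, k) is the Stirling number of the second kind.
For n = 17, k = 3:
S(17, 3) = 21457825, so
surj = 3! * 21457825 = 6 * 21457825 = 128746950.

128746950


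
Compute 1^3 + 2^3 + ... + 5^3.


This power sum has a closed form given by Faulhaber's formula
sum_{k=1}^{m} k^p = (1 / (p + 1)) * sum_{j=0}^{p} C(p + 1, j) B_j m^(p + 1 - j),
but for small m direct computation is fastest:
1 + 8 + 27 + 64 + 125 = 225.

225


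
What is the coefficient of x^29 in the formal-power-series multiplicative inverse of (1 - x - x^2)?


Let the inverse be f(x) = sum_{k>=0} a_k x^k. From f(x) * (1 - x - x^2) = 1 and matching coefficients:
 x^0: a_0 = 1.
 x^1: a_1 - a_0 = 0, so a_1 = 1.
 x^k (k >= 2): a_k - a_{k-1} - a_{k-2} = 0, i.e. a_k = a_{k-1} + a_{k-2}.
This is the Fibonacci-type recurrence shifted so that a_0 = a_1 = 1.
Iterating: a_0=1, a_1=1, a_2=2, a_3=3, a_4=5, a_5=8, a_6=13, a_7=21, a_8=34, a_9=55, ...
a_29 = 832040.

832040


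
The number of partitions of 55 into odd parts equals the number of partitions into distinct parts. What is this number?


Computing partitions of 55 into odd parts (1, 3, 5, ...):
Using the generating function prod_{k>=0} 1/(1-x^(2k+1)),
the count is 6378

6378


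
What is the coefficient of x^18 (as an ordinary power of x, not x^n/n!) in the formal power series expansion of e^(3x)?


The exponential series is e^y = sum_{k>=0} y^k / k!. Substituting y = 3x gives
e^(3x) = sum_{k>=0} 3^k x^k / k!.
So the coefficient of x^n is a^n/n! with a = 3, n = 18:
3^18 / 18! = 387420489/6402373705728000 = 59049/975822848000

59049/975822848000


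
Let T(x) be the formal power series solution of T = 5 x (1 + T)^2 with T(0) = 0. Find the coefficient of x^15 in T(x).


Apply the Lagrange inversion formula: if T = 5 x * phi(T) with phi(t) = (1 + t)^2, then [x^n] T = 5^n * (1/n) [t^(n-1)] phi(t)^n = 5^n * (1/n) [t^(n-1)] (1 + t)^(2n) = 5^n * (1/n) C(2n, n-1).
Using the identity C(2n, n-1) = C(2n, n) * n / (n+1), the unscaled factor equals C(2n, n) / (n+1) = C_n, the n-th Catalan number.
For n = 15: C_15 = C(30, 15) / 16 = 155117520/16 = 9694845.
With the 5^15 = 30517578125 factor, the coefficient is 30517578125 * 9694845 = 295863189697265625.

295863189697265625


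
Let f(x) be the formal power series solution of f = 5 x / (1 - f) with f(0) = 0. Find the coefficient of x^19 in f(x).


Apply Lagrange inversion: f = 5 x * phi(f) with phi(t) = 1/(1 - t), so
[x^n] f = 5^n * (1/n) [t^(n-1)] phi(t)^n = 5^n * (1/n) [t^(n-1)] (1 - t)^(-n) = 5^n * (1/n) C(2n - 2, n - 1) = 5^n * C_{n-1}.
For n = 19: C_18 = C(36, 18) / 19 = 9075135300/19 = 477638700.
With the 5^19 = 19073486328125 factor, the coefficient is 19073486328125 * 477638700 = 9110235214233398437500.

9110235214233398437500


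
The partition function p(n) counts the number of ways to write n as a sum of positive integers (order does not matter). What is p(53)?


Using the generating function prod_{k>=1} 1/(1-x^k), we compute p(53).
By dynamic programming over parts 1 through 53:
p(53) = 329931

329931


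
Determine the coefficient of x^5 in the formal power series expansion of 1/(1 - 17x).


The geometric series identity gives 1/(1 - c x) = sum_{k>=0} c^k x^k, so the coefficient of x^k is c^k.
Here c = 17 and k = 5.
Computing: 17^5 = 1419857

1419857


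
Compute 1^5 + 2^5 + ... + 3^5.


This power sum has a closed form given by Faulhaber's formula
sum_{k=1}^{m} k^p = (1 / (p + 1)) * sum_{j=0}^{p} C(p + 1, j) B_j m^(p + 1 - j),
but for small m direct computation is fastest:
1 + 32 + 243 = 276.

276


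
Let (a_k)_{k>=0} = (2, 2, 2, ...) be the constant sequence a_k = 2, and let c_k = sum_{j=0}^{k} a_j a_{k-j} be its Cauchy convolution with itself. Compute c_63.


Since a_j = 2 for all j >= 0, the convolution sum becomes
c_k = sum_{j=0}^{k} 2 * 2 = 4 * (k + 1).
Equivalently, the generating function of (a_k) is 2/(1 - x) and its square is 4/(1 - x)^2 = sum_{k>=0} 4(k + 1) x^k.
For k = 63: 4 * 64 = 256.

256


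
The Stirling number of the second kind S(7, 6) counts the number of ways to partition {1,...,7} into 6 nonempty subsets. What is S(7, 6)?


Using the explicit formula S(n,k) = (1/k!) sum_{j=0}^{k} (-1)^(k-j) C(k,j) j^n:
S(7, 6) = 21
Equivalently, S(n,k) is n! times the coefficient of x^n in the EGF (e^x - 1)^k / k!.

21


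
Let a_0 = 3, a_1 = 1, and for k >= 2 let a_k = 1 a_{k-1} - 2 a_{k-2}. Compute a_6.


Iterating the recurrence forward:
a_0 = 3
a_1 = 1
a_2 = 1*1 - 2*3 = -5
a_3 = 1*-5 - 2*1 = -7
a_4 = 1*-7 - 2*-5 = 3
a_5 = 1*3 - 2*-7 = 17
a_6 = 1*17 - 2*3 = 11
So a_6 = 11.

11


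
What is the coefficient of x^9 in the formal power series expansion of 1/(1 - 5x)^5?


The general identity 1/(1 - c x)^r = sum_{k>=0} c^k C(k + r - 1, r - 1) x^k follows by substituting y = c x into 1/(1 - y)^r = sum_{k>=0} C(k + r - 1, r - 1) y^k.
For c = 5, r = 5, k = 9:
5^9 * C(13, 4) = 1953125 * 715 = 1396484375.

1396484375


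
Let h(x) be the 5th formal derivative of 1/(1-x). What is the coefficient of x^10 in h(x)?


Differentiating 5 times: d^5/dx^5 [1/(1-x)] = 5!/(1-x)^6.
The expansion 1/(1-x)^6 = sum_{k>=0} C(k+5, 5) x^k, so the coefficient of x^n in 5!/(1-x)^6 is 5! * C(n+5, 5).
For n = 10: 120 * C(15, 5) = 120 * 3003 = 360360

360360


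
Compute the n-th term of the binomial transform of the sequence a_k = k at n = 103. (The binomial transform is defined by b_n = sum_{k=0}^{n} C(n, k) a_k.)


With a_k = k, b_n = sum_{k=0}^{n} C(n, k) k. Using k * C(n, k) = n * C(n-1, k-1) gives b_n = n * sum_{k>=1} C(n-1, k-1) = n * 2^(n-1).
For n = 103: 103 * 2^102 = 103 * 5070602400912917605986812821504 = 522272047294030513416641720614912.

522272047294030513416641720614912


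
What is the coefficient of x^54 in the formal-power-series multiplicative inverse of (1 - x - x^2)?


Let the inverse be f(x) = sum_{k>=0} a_k x^k. From f(x) * (1 - x - x^2) = 1 and matching coefficients:
 x^0: a_0 = 1.
 x^1: a_1 - a_0 = 0, so a_1 = 1.
 x^k (k >= 2): a_k - a_{k-1} - a_{k-2} = 0, i.e. a_k = a_{k-1} + a_{k-2}.
This is the Fibonacci-type recurrence shifted so that a_0 = a_1 = 1.
Iterating: a_0=1, a_1=1, a_2=2, a_3=3, a_4=5, a_5=8, a_6=13, a_7=21, a_8=34, a_9=55, ...
a_54 = 139583862445.

139583862445


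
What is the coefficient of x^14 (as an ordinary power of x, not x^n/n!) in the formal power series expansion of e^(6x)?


The exponential series is e^y = sum_{k>=0} y^k / k!. Substituting y = 6x gives
e^(6x) = sum_{k>=0} 6^k x^k / k!.
So the coefficient of x^n is a^n/n! with a = 6, n = 14:
6^14 / 14! = 78364164096/87178291200 = 157464/175175

157464/175175


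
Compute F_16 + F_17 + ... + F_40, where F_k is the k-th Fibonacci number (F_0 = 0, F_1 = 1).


Use the identity sum_{k=0}^{N} F_k = F_{N+2} - 1 (which follows from F_{k+2} - F_{k+1} = F_k). Then
sum_{k=16}^{40} F_k = (F_{42} - 1) - (F_{17} - 1) = F_{42} - F_{17}.
Computing: F_{42} = 267914296, F_{17} = 1597, so
Sum = 267914296 - 1597 = 267912699.

267912699


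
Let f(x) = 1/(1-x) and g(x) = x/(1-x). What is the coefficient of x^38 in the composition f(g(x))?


First simplify the composition: f(g(x)) = 1/(1 - x/(1-x)) = (1-x)/((1-x) - x) = (1-x)/(1-2x).
Now extract the coefficient. Write (1-x)/(1-2x) = 1/(1-2x) - x/(1-2x).
The coefficient of x^n in 1/(1-2x) is 2^n, and in x/(1-2x) is 2^(n-1) (for n >= 1).
So the coefficient of x^38 is 2^38 - 2^37 = 274877906944 - 137438953472 = 137438953472.

137438953472


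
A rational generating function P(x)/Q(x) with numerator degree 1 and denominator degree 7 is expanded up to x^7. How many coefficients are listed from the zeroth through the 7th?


Expanding up to x^7 gives the coefficients for x^0, x^1, ..., x^7.
That is 7 + 1 = 8 coefficients in total.

8


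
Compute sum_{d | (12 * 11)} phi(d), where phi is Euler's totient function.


First, 12 * 11 = 132. One classical identity is sum_{d | n} phi(d) = n (each k in [1, n] has a unique gcd with n, and among the k's with gcd(k, n) = n/d there are phi(d) of them). So the sum equals 132. We also verify directly:
Divisors of 132: 1, 2, 3, 4, 6, 11, 12, 22, 33, 44, 66, 132.
phi values: 1, 1, 2, 2, 2, 10, 4, 10, 20, 20, 20, 40.
Sum = 132.

132


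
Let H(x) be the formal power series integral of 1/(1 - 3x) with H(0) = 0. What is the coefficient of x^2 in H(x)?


1/(1 - 3x) = sum_{k>=0} 3^k x^k. Integrating termwise with H(0) = 0:
H(x) = sum_{k>=0} 3^k x^(k+1) / (k+1) = sum_{m>=1} 3^(m-1) x^m / m.
For m = 2: 3^1/2 = 3/2 = 3/2.

3/2


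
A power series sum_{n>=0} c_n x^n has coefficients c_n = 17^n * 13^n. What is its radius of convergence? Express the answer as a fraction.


By the root test (Cauchy-Hadamard), the radius is R = 1 / limsup_n |c_n|^(1/n).
Here |c_n|^(1/n) = (17^n * 13^n)^(1/n) = 17 * 13 = 221 for all n.
So R = 1/221 = 1/221.

1/221


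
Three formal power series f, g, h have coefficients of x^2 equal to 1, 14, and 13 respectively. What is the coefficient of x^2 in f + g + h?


Series addition is componentwise:
1 + 14 + 13
= 28

28


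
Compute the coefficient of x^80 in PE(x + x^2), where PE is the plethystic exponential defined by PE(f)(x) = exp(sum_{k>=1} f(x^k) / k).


With f(x) = x + x^2, the exponent is sum_{k>=1} (x^k + x^(2k)) / k = -ln(1 - x) - ln(1 - x^2). Exponentiating:
PE(x + x^2) = 1 / ((1 - x)(1 - x^2)).
This is the generating function for partitions of n into parts of size 1 or 2. The number of 2's can be any j in 0..40, and the rest are 1's, so
[x^80] = floor(80/2) + 1 = 41.

41


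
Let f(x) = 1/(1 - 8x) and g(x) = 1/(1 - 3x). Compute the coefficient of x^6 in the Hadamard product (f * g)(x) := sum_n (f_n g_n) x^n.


f has coefficients f_k = 8^k and g has coefficients g_k = 3^k, so the Hadamard product has coefficient (f*g)_k = 8^k * 3^k = 24^k.
For k = 6: 24^6 = 191102976.

191102976


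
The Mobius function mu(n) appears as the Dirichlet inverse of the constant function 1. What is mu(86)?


86 = 2 * 43 (all distinct primes).
mu(86) = (-1)^2 = 1

1


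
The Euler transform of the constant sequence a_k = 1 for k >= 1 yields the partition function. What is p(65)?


The Euler transform converts the sequence a_k = 1 into the number of integer partitions.
Using the recurrence or dynamic programming:
p(65) = 2012558

2012558


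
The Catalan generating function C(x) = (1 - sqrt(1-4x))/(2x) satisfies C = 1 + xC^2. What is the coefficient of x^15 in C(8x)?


Substituting x -> 8x scales the n-th coefficient by 8^n, so [x^15] C(8x) = 8^15 * C_15.
C_15 = C(2*15, 15)/(16) = 155117520/16 = 9694845.
So 8^15 * 9694845 = 35184372088832 * 9694845 = 341107033823552471040.

341107033823552471040


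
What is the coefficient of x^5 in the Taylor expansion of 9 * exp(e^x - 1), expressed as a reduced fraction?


exp(e^x - 1) = sum_{k>=0} Bell_k x^k / k!, where Bell_k is the k-th Bell number.
So the coefficient of x^5 is 9 * Bell_5 / 5!.
Computing: Bell_5 = 52 and 5! = 120, giving
9 * 52/120 = 39/10.

39/10


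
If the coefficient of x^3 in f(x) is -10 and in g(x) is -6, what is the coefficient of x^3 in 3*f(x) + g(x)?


Scalar multiplication scales coefficients: 3 * -10 = -30.
Then add the g coefficient: -30 + -6
= -36

-36


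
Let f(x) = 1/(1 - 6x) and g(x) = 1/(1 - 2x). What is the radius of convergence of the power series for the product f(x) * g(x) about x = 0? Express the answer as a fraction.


The radius of 1/(1 - 6x) is 1/6 (nearest singularity at x = 1/6), and the radius of 1/(1 - 2x) is 1/2.
The product f(x)*g(x) = 1/((1 - 6x)(1 - 2x)) has singularities at both 1/6 and 1/2, so its radius of convergence is the distance to the nearest one:
min(1/6, 1/2) = 1/6.

1/6


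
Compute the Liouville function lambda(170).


The Liouville function is lambda(k) = (-1)^Omega(k), where Omega(k) counts the prime factors of k with multiplicity.
Factoring: 170 = 2 * 5 * 17, so Omega(170) = 3.
lambda(170) = (-1)^3 = -1.

-1


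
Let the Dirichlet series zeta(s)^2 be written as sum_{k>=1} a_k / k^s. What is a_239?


The Dirichlet convolution of the constant function 1 with itself gives (1 * 1)(k) = sum_{d | k} 1 = d(k), the number of positive divisors of k.
Since zeta(s) = sum_{k>=1} 1/k^s, we have zeta(s)^2 = sum_{k>=1} d(k)/k^s, so a_k = d(k).
For k = 239: the divisors are 1, 239.
Count = 2.

2


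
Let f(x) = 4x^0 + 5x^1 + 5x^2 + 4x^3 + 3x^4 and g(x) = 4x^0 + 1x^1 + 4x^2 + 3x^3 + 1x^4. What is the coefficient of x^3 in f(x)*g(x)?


Cauchy product at x^3:
4*3 + 5*4 + 5*1 + 4*4
= 53

53


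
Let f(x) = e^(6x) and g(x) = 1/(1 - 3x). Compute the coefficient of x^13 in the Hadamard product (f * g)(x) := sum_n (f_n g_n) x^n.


Expanding: f_k = 6^k/k! (from e^(6x)) and g_k = 3^k (from 1/(1 - 3x)). So the Hadamard coefficient (f * g)_k = 6^k 3^k / k! = (18)^k / k!.
For k = 13: 18^13/13! = 20822964865671168/6227020800 = 83682825624/25025.

83682825624/25025


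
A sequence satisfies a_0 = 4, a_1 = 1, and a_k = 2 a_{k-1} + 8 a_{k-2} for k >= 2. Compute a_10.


The characteristic equation is t^2 - 2 t - 8 = 0, with roots r_1 = 4 and r_2 = -2 (so c_1 = r_1 + r_2, c_2 = -r_1 r_2 as required).
One can use the closed form a_n = A r_1^n + B r_2^n, but direct iteration is more reliable:
a_0 = 4, a_1 = 1, a_2 = 34, a_3 = 76, a_4 = 424, a_5 = 1456, a_6 = 6304, a_7 = 24256, a_8 = 98944, a_9 = 391936, a_10 = 1575424.
So a_10 = 1575424.

1575424


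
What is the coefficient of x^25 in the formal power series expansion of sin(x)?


The Maclaurin series is sin(t) = sum_{k>=0} (-1)^k t^(2k+1) / (2k+1)!, so substituting t = x, only odd powers of x are nonzero, with coefficient of x^(2k+1) equal to (-1)^k / (2k+1)!.
Write 25 = 2*12 + 1, giving the coefficient (-1)^12 / 25! = 1/15511210043330985984000000 = 1/15511210043330985984000000.

1/15511210043330985984000000


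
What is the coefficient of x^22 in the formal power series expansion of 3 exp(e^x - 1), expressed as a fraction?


exp(e^x - 1) is the exponential generating function for the Bell numbers Bell_k: exp(e^x - 1) = sum_{k>=0} Bell_k x^k / k!.
So the coefficient of x^22 in 3 exp(e^x - 1) is 3 Bell_22 / 22!.
Computing: Bell_22 = 4506715738447323 and 22! = 1124000727777607680000, giving
3 * 4506715738447323/1124000727777607680000 = 88366975263673/7346409985474560000.

88366975263673/7346409985474560000


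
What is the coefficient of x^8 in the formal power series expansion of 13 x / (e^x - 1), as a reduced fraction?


The exponential generating function for Bernoulli numbers is
x / (e^x - 1) = sum_{k>=0} B_k x^k / k!.
So the coefficient of x^8 in 13 x / (e^x - 1) is 13 B_8 / 8!.
Computing: B_8 = -1/30, 8! = 40320, giving
13 * -1/30 / 40320 = -13/1209600.

-13/1209600


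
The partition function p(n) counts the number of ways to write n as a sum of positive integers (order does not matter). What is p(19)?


Using the generating function prod_{k>=1} 1/(1-x^k), we compute p(19).
By dynamic programming over parts 1 through 19:
p(19) = 490

490


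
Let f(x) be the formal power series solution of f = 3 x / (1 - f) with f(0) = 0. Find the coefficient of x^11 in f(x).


Apply Lagrange inversion: f = 3 x * phi(f) with phi(t) = 1/(1 - t), so
[x^n] f = 3^n * (1/n) [t^(n-1)] phi(t)^n = 3^n * (1/n) [t^(n-1)] (1 - t)^(-n) = 3^n * (1/n) C(2n - 2, n - 1) = 3^n * C_{n-1}.
For n = 11: C_10 = C(20, 10) / 11 = 184756/11 = 16796.
With the 3^11 = 177147 factor, the coefficient is 177147 * 16796 = 2975361012.

2975361012


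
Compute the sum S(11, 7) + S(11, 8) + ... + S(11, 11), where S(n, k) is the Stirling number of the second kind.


By definition, S(n, k) counts partitions of an n-set into exactly k nonempty blocks.
Computing row n = 11 for k = 7..11:
S(11, k): 63987, 11880, 1155, 55, 1
Sum = 77078.

77078


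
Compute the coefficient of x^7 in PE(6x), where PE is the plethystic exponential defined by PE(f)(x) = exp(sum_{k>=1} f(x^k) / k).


With f(x) = 6x, the exponent is sum_{k>=1} 6 x^k / k = 6 * (-ln(1 - x)). Exponentiating:
PE(6x) = exp(-6 ln(1 - x)) = 1/(1 - x)^6.
By the negative binomial expansion, [x^n] 1/(1 - x)^6 = C(n + 5, 5).
For n = 7: C(12, 5) = 792.

792


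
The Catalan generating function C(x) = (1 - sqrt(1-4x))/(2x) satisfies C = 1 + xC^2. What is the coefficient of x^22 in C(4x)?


Substituting x -> 4x scales the n-th coefficient by 4^n, so [x^22] C(4x) = 4^22 * C_22.
C_22 = C(2*22, 22)/(23) = 2104098963720/23 = 91482563640.
So 4^22 * 91482563640 = 17592186044416 * 91482563640 = 1609378279375006586634240.

1609378279375006586634240


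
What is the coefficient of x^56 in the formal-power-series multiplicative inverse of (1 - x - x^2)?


Let the inverse be f(x) = sum_{k>=0} a_k x^k. From f(x) * (1 - x - x^2) = 1 and matching coefficients:
 x^0: a_0 = 1.
 x^1: a_1 - a_0 = 0, so a_1 = 1.
 x^k (k >= 2): a_k - a_{k-1} - a_{k-2} = 0, i.e. a_k = a_{k-1} + a_{k-2}.
This is the Fibonacci-type recurrence shifted so that a_0 = a_1 = 1.
Iterating: a_0=1, a_1=1, a_2=2, a_3=3, a_4=5, a_5=8, a_6=13, a_7=21, a_8=34, a_9=55, ...
a_56 = 365435296162.

365435296162


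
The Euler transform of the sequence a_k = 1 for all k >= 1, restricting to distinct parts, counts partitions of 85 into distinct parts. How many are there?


Partitions of 85 into distinct parts can be computed via generating function.
Product (1+x)(1+x^2)(1+x^3)...
The coefficient of x^85 = 121792

121792


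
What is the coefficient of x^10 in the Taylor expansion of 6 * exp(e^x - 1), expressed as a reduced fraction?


exp(e^x - 1) = sum_{k>=0} Bell_k x^k / k!, where Bell_k is the k-th Bell number.
So the coefficient of x^10 is 6 * Bell_10 / 10!.
Computing: Bell_10 = 115975 and 10! = 3628800, giving
6 * 115975/3628800 = 4639/24192.

4639/24192


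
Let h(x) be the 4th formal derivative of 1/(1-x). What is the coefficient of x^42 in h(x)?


Differentiating 4 times: d^4/dx^4 [1/(1-x)] = 4!/(1-x)^5.
The expansion 1/(1-x)^5 = sum_{k>=0} C(k+4, 4) x^k, so the coefficient of x^n in 4!/(1-x)^5 is 4! * C(n+4, 4).
For n = 42: 24 * C(46, 4) = 24 * 163185 = 3916440

3916440


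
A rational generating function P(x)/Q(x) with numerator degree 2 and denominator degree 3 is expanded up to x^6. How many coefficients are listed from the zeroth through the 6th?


Expanding up to x^6 gives the coefficients for x^0, x^1, ..., x^6.
That is 6 + 1 = 7 coefficients in total.

7


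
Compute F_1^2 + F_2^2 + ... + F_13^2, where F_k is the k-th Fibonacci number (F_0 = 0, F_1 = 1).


There is a standard identity sum_{k=0}^{N} F_k^2 = F_N * F_{N+1} (proved inductively from the telescoping relation F_k^2 = F_k F_{k+1} - F_{k-1} F_k). Then
sum_{k=1}^{13} F_k^2 = F_13 F_14 - F_0 F_1.
Computing: F_13 = 233, F_14 = 377, F_0 = 0, F_1 = 1.
Sum = 233 * 377 - 0 * 1 = 87841.

87841


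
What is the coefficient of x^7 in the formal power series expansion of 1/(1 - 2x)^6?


The general identity 1/(1 - c x)^r = sum_{k>=0} c^k C(k + r - 1, r - 1) x^k follows by substituting y = c x into 1/(1 - y)^r = sum_{k>=0} C(k + r - 1, r - 1) y^k.
For c = 2, r = 6, k = 7:
2^7 * C(12, 5) = 128 * 792 = 101376.

101376


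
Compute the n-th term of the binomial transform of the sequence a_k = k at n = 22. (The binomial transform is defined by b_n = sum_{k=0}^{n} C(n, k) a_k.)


With a_k = k, b_n = sum_{k=0}^{n} C(n, k) k. Using k * C(n, k) = n * C(n-1, k-1) gives b_n = n * sum_{k>=1} C(n-1, k-1) = n * 2^(n-1).
For n = 22: 22 * 2^21 = 22 * 2097152 = 46137344.

46137344


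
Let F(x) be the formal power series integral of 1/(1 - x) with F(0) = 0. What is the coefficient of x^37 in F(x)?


1/(1 - x) = sum_{k>=0} x^k. Integrating termwise and using F(0) = 0 gives
F(x) = sum_{k>=0} x^(k+1) / (k+1) = sum_{m>=1} x^m / m = -ln(1 - x).
So the coefficient of x^37 is 1/37 = 1/37.

1/37


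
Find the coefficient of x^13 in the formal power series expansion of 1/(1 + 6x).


Write 1/(1 + c x) = 1/(1 - (-c) x) and apply the geometric-series identity
1/(1 - y) = sum_{k>=0} y^k to get 1/(1 + c x) = sum_{k>=0} (-c)^k x^k.
So the coefficient of x^k is (-c)^k = (-1)^k * c^k.
Here c = 6 and k = 13:
(-6)^13 = -1 * 13060694016 = -13060694016

-13060694016


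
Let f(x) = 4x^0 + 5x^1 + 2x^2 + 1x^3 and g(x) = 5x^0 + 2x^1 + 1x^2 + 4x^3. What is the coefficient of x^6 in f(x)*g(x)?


Cauchy product at x^6:
1*4
= 4

4


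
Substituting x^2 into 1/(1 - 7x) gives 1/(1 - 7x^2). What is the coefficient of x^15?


Since 1/(1 - 7x^2) only has even powers of x,
the coefficient of x^15 (odd) is 0.

0


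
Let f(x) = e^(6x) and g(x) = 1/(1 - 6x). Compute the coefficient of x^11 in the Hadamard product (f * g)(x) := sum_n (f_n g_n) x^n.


Expanding: f_k = 6^k/k! (from e^(6x)) and g_k = 6^k (from 1/(1 - 6x)). So the Hadamard coefficient (f * g)_k = 6^k 6^k / k! = (36)^k / k!.
For k = 11: 36^11/11! = 131621703842267136/39916800 = 6347497291776/1925.

6347497291776/1925


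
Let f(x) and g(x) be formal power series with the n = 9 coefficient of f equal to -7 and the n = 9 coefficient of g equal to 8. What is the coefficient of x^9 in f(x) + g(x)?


Addition of formal power series is termwise.
The coefficient of x^9 in f + g = -7 + 8
= 1

1


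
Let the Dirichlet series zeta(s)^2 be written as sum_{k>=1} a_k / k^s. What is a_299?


The Dirichlet convolution of the constant function 1 with itself gives (1 * 1)(k) = sum_{d | k} 1 = d(k), the number of positive divisors of k.
Since zeta(s) = sum_{k>=1} 1/k^s, we have zeta(s)^2 = sum_{k>=1} d(k)/k^s, so a_k = d(k).
For k = 299: the divisors are 1, 13, 23, 299.
Count = 4.

4


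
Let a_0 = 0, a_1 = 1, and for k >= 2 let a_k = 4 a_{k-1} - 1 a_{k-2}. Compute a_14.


Iterating the recurrence forward:
a_0 = 0
a_1 = 1
a_2 = 4*1 - 1*0 = 4
a_3 = 4*4 - 1*1 = 15
a_4 = 4*15 - 1*4 = 56
a_5 = 4*56 - 1*15 = 209
a_6 = 4*209 - 1*56 = 780
a_7 = 4*780 - 1*209 = 2911
a_8 = 4*2911 - 1*780 = 10864
a_9 = 4*10864 - 1*2911 = 40545
a_10 = 4*40545 - 1*10864 = 151316
a_11 = 4*151316 - 1*40545 = 564719
a_12 = 4*564719 - 1*151316 = 2107560
a_13 = 4*2107560 - 1*564719 = 7865521
a_14 = 4*7865521 - 1*2107560 = 29354524
So a_14 = 29354524.

29354524


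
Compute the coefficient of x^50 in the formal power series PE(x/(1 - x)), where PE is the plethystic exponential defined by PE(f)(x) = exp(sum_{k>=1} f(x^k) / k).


For f(x) = x/(1 - x) we have
sum_{k>=1} f(x^k) / k = sum_{k>=1} (1/k) * x^k / (1 - x^k) = sum_{k, m >= 1} x^(k m) / k,
which after exponentiating simplifies to
PE(x/(1 - x)) = prod_{k>=1} 1 / (1 - x^k).
This is the generating function for the partition function p(n), so the coefficient of x^50 is p(50).
Computing p(50) by dynamic programming over parts 1, 2, ..., 50: p(50) = 204226.

204226


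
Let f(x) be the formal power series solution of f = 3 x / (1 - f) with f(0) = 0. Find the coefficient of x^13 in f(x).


Apply Lagrange inversion: f = 3 x * phi(f) with phi(t) = 1/(1 - t), so
[x^n] f = 3^n * (1/n) [t^(n-1)] phi(t)^n = 3^n * (1/n) [t^(n-1)] (1 - t)^(-n) = 3^n * (1/n) C(2n - 2, n - 1) = 3^n * C_{n-1}.
For n = 13: C_12 = C(24, 12) / 13 = 2704156/13 = 208012.
With the 3^13 = 1594323 factor, the coefficient is 1594323 * 208012 = 331638315876.

331638315876


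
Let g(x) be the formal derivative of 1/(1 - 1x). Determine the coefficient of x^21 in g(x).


Differentiate termwise: d/dx sum_{k>=0} 1^k x^k = sum_{k>=1} k 1^k x^(k-1) = sum_{j>=0} (j+1) 1^(j+1) x^j.
Equivalently, d/dx [1/(1 - 1x)] = 1/(1 - 1x)^2.
For j = 21: 22 * 1^22 = 22 * 1 = 22.

22


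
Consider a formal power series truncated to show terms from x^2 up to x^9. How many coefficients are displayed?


From x^2 to x^9 inclusive, the count is 9 - 2 + 1 = 8.

8


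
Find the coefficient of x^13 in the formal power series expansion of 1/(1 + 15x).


Write 1/(1 + c x) = 1/(1 - (-c) x) and apply the geometric-series identity
1/(1 - y) = sum_{k>=0} y^k to get 1/(1 + c x) = sum_{k>=0} (-c)^k x^k.
So the coefficient of x^k is (-c)^k = (-1)^k * c^k.
Here c = 15 and k = 13:
(-15)^13 = -1 * 1946195068359375 = -1946195068359375

-1946195068359375


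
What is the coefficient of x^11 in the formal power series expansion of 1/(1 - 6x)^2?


The general identity 1/(1 - c x)^r = sum_{k>=0} c^k C(k + r - 1, r - 1) x^k follows by substituting y = c x into 1/(1 - y)^r = sum_{k>=0} C(k + r - 1, r - 1) y^k.
For c = 6, r = 2, k = 11:
6^11 * C(12, 1) = 362797056 * 12 = 4353564672.

4353564672


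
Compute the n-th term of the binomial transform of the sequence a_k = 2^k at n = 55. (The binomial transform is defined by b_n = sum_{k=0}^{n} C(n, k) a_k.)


With a_k = 2^k, b_n = sum_{k=0}^{n} C(n, k) 2^k = (1 + 2)^n by the binomial theorem.
For n = 55: (1 + 2)^55 = 3^55 = 174449211009120179071170507.

174449211009120179071170507


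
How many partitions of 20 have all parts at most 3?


Using the generating function (1-x)^(-1)(1-x^2)^(-1)(1-x^3)^(-1),
the coefficient of x^20 counts these restricted partitions.
Result = 44

44


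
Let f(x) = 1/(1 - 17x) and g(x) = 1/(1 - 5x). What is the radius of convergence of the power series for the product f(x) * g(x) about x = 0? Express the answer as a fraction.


The radius of 1/(1 - 17x) is 1/17 (nearest singularity at x = 1/17), and the radius of 1/(1 - 5x) is 1/5.
The product f(x)*g(x) = 1/((1 - 17x)(1 - 5x)) has singularities at both 1/17 and 1/5, so its radius of convergence is the distance to the nearest one:
min(1/17, 1/5) = 1/17.

1/17


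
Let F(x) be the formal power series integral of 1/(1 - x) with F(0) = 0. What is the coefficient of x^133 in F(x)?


1/(1 - x) = sum_{k>=0} x^k. Integrating termwise and using F(0) = 0 gives
F(x) = sum_{k>=0} x^(k+1) / (k+1) = sum_{m>=1} x^m / m = -ln(1 - x).
So the coefficient of x^133 is 1/133 = 1/133.

1/133


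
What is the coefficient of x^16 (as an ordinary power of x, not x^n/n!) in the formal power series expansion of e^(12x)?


The exponential series is e^y = sum_{k>=0} y^k / k!. Substituting y = 12x gives
e^(12x) = sum_{k>=0} 12^k x^k / k!.
So the coefficient of x^n is a^n/n! with a = 12, n = 16:
12^16 / 16! = 184884258895036416/20922789888000 = 7739670528/875875

7739670528/875875


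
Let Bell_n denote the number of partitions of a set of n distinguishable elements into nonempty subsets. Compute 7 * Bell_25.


Bell_25 can be computed from the Bell triangle or from Dobinski's identity Bell_n = (1/e) * sum_{k>=0} k^n / k!.
Computing Bell_25 = 4638590332229999353.
Then 7 * 4638590332229999353 = 32470132325609995471.

32470132325609995471


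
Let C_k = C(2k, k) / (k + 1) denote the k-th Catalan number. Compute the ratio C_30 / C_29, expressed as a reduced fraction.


Using C_k = (2k)! / (k! (k+1)!), the ratio C_{k+1}/C_k simplifies to
C_{k+1}/C_k = [(2k+2)! / ((k+1)! (k+2)!)] * [k! (k+1)! / (2k)!]
 = (2k+2)(2k+1) / ((k+1)(k+2)) = 2(2k+1) / (k+2).
For k = 29: 2(2*29 + 1) / (29 + 2) = 118/31 = 118/31.

118/31


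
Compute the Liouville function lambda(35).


The Liouville function is lambda(k) = (-1)^Omega(k), where Omega(k) counts the prime factors of k with multiplicity.
Factoring: 35 = 5 * 7, so Omega(35) = 2.
lambda(35) = (-1)^2 = 1.

1


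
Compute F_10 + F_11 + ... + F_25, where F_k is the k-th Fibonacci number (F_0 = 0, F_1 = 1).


Use the identity sum_{k=0}^{N} F_k = F_{N+2} - 1 (which follows from F_{k+2} - F_{k+1} = F_k). Then
sum_{k=10}^{25} F_k = (F_{27} - 1) - (F_{11} - 1) = F_{27} - F_{11}.
Computing: F_{27} = 196418, F_{11} = 89, so
Sum = 196418 - 89 = 196329.

196329


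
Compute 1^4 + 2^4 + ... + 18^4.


This power sum has a closed form given by Faulhaber's formula
sum_{k=1}^{m} k^p = (1 / (p + 1)) * sum_{j=0}^{p} C(p + 1, j) B_j m^(p + 1 - j),
but for small m direct computation is fastest:
1 + 16 + 81 + 256 + 625 + 1296 + 2401 + 4096 + 6561 + 10000 + 14641 + 20736 + 28561 + 38416 + 50625 + 65536 + 83521 + 104976 = 432345.

432345


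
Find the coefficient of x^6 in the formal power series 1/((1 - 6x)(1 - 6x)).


By partial fractions or Cauchy convolution:
The coefficient equals sum_{k=0}^{6} 6^k * 6^(6-k).
= 326592

326592


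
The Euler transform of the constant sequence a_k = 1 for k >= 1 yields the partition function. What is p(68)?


The Euler transform converts the sequence a_k = 1 into the number of integer partitions.
Using the recurrence or dynamic programming:
p(68) = 3087735

3087735


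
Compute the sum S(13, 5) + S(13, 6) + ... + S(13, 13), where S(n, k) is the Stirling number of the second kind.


By definition, S(n, k) counts partitions of an n-set into exactly k nonempty blocks.
Computing row n = 13 for k = 5..13:
S(13, k): 7508501, 9321312, 5715424, 1899612, 359502, 39325, 2431, 78, 1
Sum = 24846186.

24846186


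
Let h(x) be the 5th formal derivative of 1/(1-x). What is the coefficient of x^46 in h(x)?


Differentiating 5 times: d^5/dx^5 [1/(1-x)] = 5!/(1-x)^6.
The expansion 1/(1-x)^6 = sum_{k>=0} C(k+5, 5) x^k, so the coefficient of x^n in 5!/(1-x)^6 is 5! * C(n+5, 5).
For n = 46: 120 * C(51, 5) = 120 * 2349060 = 281887200

281887200


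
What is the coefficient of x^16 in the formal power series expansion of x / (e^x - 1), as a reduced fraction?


The exponential generating function for Bernoulli numbers is
x / (e^x - 1) = sum_{k>=0} B_k x^k / k!.
So the coefficient of x^16 in x / (e^x - 1) is B_16 / 16!.
Computing: B_16 = -3617/510, 16! = 20922789888000, giving
-3617/510 / 20922789888000 = -3617/10670622842880000.

-3617/10670622842880000


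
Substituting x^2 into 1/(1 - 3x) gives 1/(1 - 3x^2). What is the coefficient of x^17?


Since 1/(1 - 3x^2) only has even powers of x,
the coefficient of x^17 (odd) is 0.

0


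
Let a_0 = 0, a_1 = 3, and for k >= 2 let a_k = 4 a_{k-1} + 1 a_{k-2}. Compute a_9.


Iterating the recurrence forward:
a_0 = 0
a_1 = 3
a_2 = 4*3 + 1*0 = 12
a_3 = 4*12 + 1*3 = 51
a_4 = 4*51 + 1*12 = 216
a_5 = 4*216 + 1*51 = 915
a_6 = 4*915 + 1*216 = 3876
a_7 = 4*3876 + 1*915 = 16419
a_8 = 4*16419 + 1*3876 = 69552
a_9 = 4*69552 + 1*16419 = 294627
So a_9 = 294627.

294627


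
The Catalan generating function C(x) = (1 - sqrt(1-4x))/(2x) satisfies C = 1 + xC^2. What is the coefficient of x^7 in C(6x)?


Substituting x -> 6x scales the n-th coefficient by 6^n, so [x^7] C(6x) = 6^7 * C_7.
C_7 = C(2*7, 7)/(8) = 3432/8 = 429.
So 6^7 * 429 = 279936 * 429 = 120092544.

120092544


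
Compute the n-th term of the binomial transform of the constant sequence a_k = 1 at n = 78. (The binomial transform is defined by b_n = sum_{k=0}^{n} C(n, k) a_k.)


With a_k = 1 for all k, b_n = sum_{k=0}^{n} C(n, k) = 2^n by the binomial theorem.
For n = 78: 2^78 = 302231454903657293676544.

302231454903657293676544


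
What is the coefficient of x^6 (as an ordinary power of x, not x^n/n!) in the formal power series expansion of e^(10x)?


The exponential series is e^y = sum_{k>=0} y^k / k!. Substituting y = 10x gives
e^(10x) = sum_{k>=0} 10^k x^k / k!.
So the coefficient of x^n is a^n/n! with a = 10, n = 6:
10^6 / 6! = 1000000/720 = 12500/9

12500/9


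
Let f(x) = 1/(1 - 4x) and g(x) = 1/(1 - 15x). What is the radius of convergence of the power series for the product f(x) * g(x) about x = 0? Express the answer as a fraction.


The radius of 1/(1 - 4x) is 1/4 (nearest singularity at x = 1/4), and the radius of 1/(1 - 15x) is 1/15.
The product f(x)*g(x) = 1/((1 - 4x)(1 - 15x)) has singularities at both 1/4 and 1/15, so its radius of convergence is the distance to the nearest one:
min(1/4, 1/15) = 1/15.

1/15


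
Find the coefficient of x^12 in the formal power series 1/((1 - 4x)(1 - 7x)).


By partial fractions or Cauchy convolution:
The coefficient equals sum_{k=0}^{12} 4^k * 7^(12-k).
= 32273967181

32273967181


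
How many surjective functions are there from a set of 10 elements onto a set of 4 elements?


By inclusion-exclusion on which target elements are missed, the number of surjections from an n-set onto a k-set is
surj(n, k) = sum_{j=0}^{k} (-1)^j C(k, j) (k - j)^n.
Equivalently surj(n, k) = k! * S(n, k), where S(n, k) is the Stirling number of the second kind.
For n = 10, k = 4:
S(10, 4) = 34105, so
surj = 4! * 34105 = 24 * 34105 = 818520.

818520


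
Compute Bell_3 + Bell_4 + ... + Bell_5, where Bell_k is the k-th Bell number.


Recall Bell_k counts set partitions of a k-set (with Bell_0 = 1 by convention).
Bell_3 through Bell_5: 5, 15, 52
Sum = 5 + 15 + 52 = 72.

72


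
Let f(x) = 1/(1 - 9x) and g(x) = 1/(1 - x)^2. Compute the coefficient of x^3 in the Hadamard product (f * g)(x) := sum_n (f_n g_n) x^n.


f has coefficients f_k = 9^k. For g = 1/(1 - x)^2 the coefficient is g_k = C(k + 1, 1) = k + 1. The Hadamard coefficient is (f * g)_k = 9^k * (k + 1).
For k = 3: 9^3 * 4 = 729 * 4 = 2916.

2916


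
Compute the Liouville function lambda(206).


The Liouville function is lambda(k) = (-1)^Omega(k), where Omega(k) counts the prime factors of k with multiplicity.
Factoring: 206 = 2 * 103, so Omega(206) = 2.
lambda(206) = (-1)^2 = 1.

1


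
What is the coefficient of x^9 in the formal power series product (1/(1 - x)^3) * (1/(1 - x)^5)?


Combine the factors: (1/(1 - x)^3) * (1/(1 - x)^5) = 1/(1 - x)^8.
Then use 1/(1 - x)^r = sum_{k>=0} C(k + r - 1, r - 1) x^k with r = 8 and k = 9:
C(16, 7) = 11440.

11440


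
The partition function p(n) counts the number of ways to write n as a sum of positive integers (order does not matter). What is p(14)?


Using the generating function prod_{k>=1} 1/(1-x^k), we compute p(14).
By dynamic programming over parts 1 through 14:
p(14) = 135

135


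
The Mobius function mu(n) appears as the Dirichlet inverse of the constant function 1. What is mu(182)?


182 = 2 * 7 * 13 (all distinct primes).
mu(182) = (-1)^3 = -1

-1


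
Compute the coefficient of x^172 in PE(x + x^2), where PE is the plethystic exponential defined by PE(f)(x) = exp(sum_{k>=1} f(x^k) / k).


With f(x) = x + x^2, the exponent is sum_{k>=1} (x^k + x^(2k)) / k = -ln(1 - x) - ln(1 - x^2). Exponentiating:
PE(x + x^2) = 1 / ((1 - x)(1 - x^2)).
This is the generating function for partitions of n into parts of size 1 or 2. The number of 2's can be any j in 0..86, and the rest are 1's, so
[x^172] = floor(172/2) + 1 = 87.

87


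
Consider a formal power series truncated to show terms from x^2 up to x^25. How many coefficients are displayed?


From x^2 to x^25 inclusive, the count is 25 - 2 + 1 = 24.

24


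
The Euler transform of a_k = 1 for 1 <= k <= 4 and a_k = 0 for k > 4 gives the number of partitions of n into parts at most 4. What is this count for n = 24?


Partitions of 24 into parts at most 4:
Using generating function (1-x)^(-1)(1-x^2)^(-1)...(1-x^4)^(-1),
the coefficient of x^24 = 169

169


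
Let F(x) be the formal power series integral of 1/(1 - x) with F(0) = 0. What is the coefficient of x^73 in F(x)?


1/(1 - x) = sum_{k>=0} x^k. Integrating termwise and using F(0) = 0 gives
F(x) = sum_{k>=0} x^(k+1) / (k+1) = sum_{m>=1} x^m / m = -ln(1 - x).
So the coefficient of x^73 is 1/73 = 1/73.

1/73


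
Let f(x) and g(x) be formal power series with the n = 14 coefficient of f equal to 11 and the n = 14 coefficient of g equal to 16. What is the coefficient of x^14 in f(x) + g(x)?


Addition of formal power series is termwise.
The coefficient of x^14 in f + g = 11 + 16
= 27

27


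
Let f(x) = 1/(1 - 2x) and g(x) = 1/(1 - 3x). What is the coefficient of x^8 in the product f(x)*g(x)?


The coefficient of x^n in f*g is the Cauchy product: sum_{k=0}^{n} a^k * b^(n-k).
With a=2, b=3, n=8:
sum_{k=0}^{8} 2^k * 3^(8-k)
= 19171

19171


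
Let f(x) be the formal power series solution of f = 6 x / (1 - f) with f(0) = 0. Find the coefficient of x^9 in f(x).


Apply Lagrange inversion: f = 6 x * phi(f) with phi(t) = 1/(1 - t), so
[x^n] f = 6^n * (1/n) [t^(n-1)] phi(t)^n = 6^n * (1/n) [t^(n-1)] (1 - t)^(-n) = 6^n * (1/n) C(2n - 2, n - 1) = 6^n * C_{n-1}.
For n = 9: C_8 = C(16, 8) / 9 = 12870/9 = 1430.
With the 6^9 = 10077696 factor, the coefficient is 10077696 * 1430 = 14411105280.

14411105280


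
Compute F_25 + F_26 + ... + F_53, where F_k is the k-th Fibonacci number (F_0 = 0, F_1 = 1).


Use the identity sum_{k=0}^{N} F_k = F_{N+2} - 1 (which follows from F_{k+2} - F_{k+1} = F_k). Then
sum_{k=25}^{53} F_k = (F_{55} - 1) - (F_{26} - 1) = F_{55} - F_{26}.
Computing: F_{55} = 139583862445, F_{26} = 121393, so
Sum = 139583862445 - 121393 = 139583741052.

139583741052


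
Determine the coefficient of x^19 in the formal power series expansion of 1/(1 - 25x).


The geometric series identity gives 1/(1 - c x) = sum_{k>=0} c^k x^k, so the coefficient of x^k is c^k.
Here c = 25 and k = 19.
Computing: 25^19 = 363797880709171295166015625

363797880709171295166015625


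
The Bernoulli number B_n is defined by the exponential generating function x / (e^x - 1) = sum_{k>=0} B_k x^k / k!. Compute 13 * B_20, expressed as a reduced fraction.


Bernoulli numbers can also be computed recursively via B_0 = 1 and sum_{j=0}^{m} C(m+1, j) B_j = 0 for m >= 1. Odd-index Bernoulli numbers vanish for k >= 3.
Computing B_20 = -174611/330, so 13 * B_20 = 13 * -174611/330 = -2269943/330.

-2269943/330


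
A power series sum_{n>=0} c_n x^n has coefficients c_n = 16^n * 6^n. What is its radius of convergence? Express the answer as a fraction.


By the root test (Cauchy-Hadamard), the radius is R = 1 / limsup_n |c_n|^(1/n).
Here |c_n|^(1/n) = (16^n * 6^n)^(1/n) = 16 * 6 = 96 for all n.
So R = 1/96 = 1/96.

1/96


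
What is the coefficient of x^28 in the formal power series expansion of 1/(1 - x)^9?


The negative binomial / multiset identity is
1/(1 - x)^r = sum_{k>=0} C(k + r - 1, r - 1) x^k.
Here r = 9 and k = 28, so the coefficient is
C(28 + 8, 8) = C(36, 8)
= 30260340

30260340


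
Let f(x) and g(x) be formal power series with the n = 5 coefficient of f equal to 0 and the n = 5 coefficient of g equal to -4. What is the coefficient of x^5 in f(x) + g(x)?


Addition of formal power series is termwise.
The coefficient of x^5 in f + g = 0 + -4
= -4

-4


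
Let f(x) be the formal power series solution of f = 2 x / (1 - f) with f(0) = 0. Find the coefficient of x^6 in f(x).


Apply Lagrange inversion: f = 2 x * phi(f) with phi(t) = 1/(1 - t), so
[x^n] f = 2^n * (1/n) [t^(n-1)] phi(t)^n = 2^n * (1/n) [t^(n-1)] (1 - t)^(-n) = 2^n * (1/n) C(2n - 2, n - 1) = 2^n * C_{n-1}.
For n = 6: C_5 = C(10, 5) / 6 = 252/6 = 42.
With the 2^6 = 64 factor, the coefficient is 64 * 42 = 2688.

2688


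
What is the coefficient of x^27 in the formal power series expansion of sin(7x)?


The Maclaurin series is sin(t) = sum_{k>=0} (-1)^k t^(2k+1) / (2k+1)!, so substituting t = 7x, only odd powers of x are nonzero, with coefficient of x^(2k+1) equal to (-1)^k 7^(2k+1) / (2k+1)!.
Write 27 = 2*13 + 1, giving the coefficient (-1)^13 * 7^27 / 27! = -65712362363534280139543/10888869450418352160768000000 = -191581231380566414401/31745975074105982976000000.

-191581231380566414401/31745975074105982976000000


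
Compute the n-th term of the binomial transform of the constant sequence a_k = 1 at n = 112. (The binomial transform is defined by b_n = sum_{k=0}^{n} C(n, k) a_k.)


With a_k = 1 for all k, b_n = sum_{k=0}^{n} C(n, k) = 2^n by the binomial theorem.
For n = 112: 2^112 = 5192296858534827628530496329220096.

5192296858534827628530496329220096


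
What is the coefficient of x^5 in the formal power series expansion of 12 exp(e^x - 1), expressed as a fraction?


exp(e^x - 1) is the exponential generating function for the Bell numbers Bell_k: exp(e^x - 1) = sum_{k>=0} Bell_k x^k / k!.
So the coefficient of x^5 in 12 exp(e^x - 1) is 12 Bell_5 / 5!.
Computing: Bell_5 = 52 and 5! = 120, giving
12 * 52/120 = 26/5.

26/5
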